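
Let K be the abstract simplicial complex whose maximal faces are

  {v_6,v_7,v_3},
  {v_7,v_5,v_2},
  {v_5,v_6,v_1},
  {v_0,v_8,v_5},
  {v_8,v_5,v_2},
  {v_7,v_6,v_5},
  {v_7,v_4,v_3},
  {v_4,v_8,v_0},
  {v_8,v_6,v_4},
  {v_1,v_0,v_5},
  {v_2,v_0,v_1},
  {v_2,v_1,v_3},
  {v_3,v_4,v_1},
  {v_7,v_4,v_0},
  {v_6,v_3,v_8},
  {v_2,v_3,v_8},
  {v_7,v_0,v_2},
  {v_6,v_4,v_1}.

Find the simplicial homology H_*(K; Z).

H_0 ≅ Z,  H_1 ≅ Z ⊕ Z_2,  H_2 = 0.

We work with the vertex ordering v_0 < v_1 < v_2 < v_3 < v_4 < v_5 < v_6 < v_7 < v_8. The simplices of K, each written with vertices in increasing order, are:

  0-simplices (9): [v_0], [v_1], [v_2], [v_3], [v_4], [v_5], [v_6], [v_7], [v_8]
  1-simplices (27): (27 of them)
  2-simplices (18): (18 of them)

giving chain groups C_0 ≅ Z^9, C_1 ≅ Z^27, C_2 ≅ Z^18.

The boundary map ∂_1: C_1 → C_0 sends each edge [p,q] (with p < q) to q − p.
The 9×27 boundary matrix has rank 8 and Smith normal form diag(1,1,1,1,1,1,1,1).

Boundary ∂_2: C_2 → C_1 acts by ∂[p,q,r] = [q,r] − [p,r] + [p,q]. For instance
  ∂[v_0,v_2,v_7] = [v_2,v_7] − [v_0,v_7] + [v_0,v_2],
  ∂[v_0,v_5,v_8] = [v_5,v_8] − [v_0,v_8] + [v_0,v_5].
As a 27×18 matrix over Z this has rank 18, with invariant factors (1,1,1,1,1,1,1,1,1,1,1,1,1,1,1,1,1,2).

From H_k ≅ ker(∂_k) / im(∂_{k+1}) we obtain:

  H_0: rank C_0 − rank ∂_1 = 9 − 8 = 1, and the invariant factors of ∂_1 are all 1, so H_0 = Z.
  H_1: rank ker ∂_1 − rank ∂_2 = (27 − 8) − 18 = 1, and ∂_2 has invariant factor 2 > 1, so H_1 = Z ⊕ Z_2.
  H_2: rank ker ∂_2 − rank ∂_3 = (18 − 18) − 0 = 0, and there is no ∂_3, so H_2 = 0.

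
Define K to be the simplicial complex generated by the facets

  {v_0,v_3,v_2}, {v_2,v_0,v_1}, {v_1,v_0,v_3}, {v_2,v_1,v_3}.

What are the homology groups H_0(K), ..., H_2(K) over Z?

H_0 = Z,  H_1 = 0,  H_2 = Z.

Fix the vertex order v_0 < v_1 < v_2 < v_3 and write every simplex with vertices in increasing order. Then dim K = 2 and the simplices of K are:

  0-simplices (4): [v_0], [v_1], [v_2], [v_3]
  1-simplices (6): [v_0,v_1], [v_0,v_2], [v_0,v_3], [v_1,v_2], [v_1,v_3], [v_2,v_3]
  2-simplices (4): [v_0,v_1,v_2], [v_0,v_1,v_3], [v_0,v_2,v_3], [v_1,v_2,v_3]

giving chain groups C_0 ≅ Z^4, C_1 ≅ Z^6, C_2 ≅ Z^4.

Boundary ∂_1: C_1 → C_0 maps an edge to its endpoints' difference, ∂[p,q] = q − p. For instance
  ∂[v_0,v_2] = [v_2] − [v_0].
As a 4×6 matrix over Z this has rank 3, with invariant factors (1,1,1).

The boundary map ∂_2: C_2 → C_1 maps a triangle to the signed sum of its edges. For instance
  ∂[v_0,v_1,v_3] = [v_1,v_3] − [v_0,v_3] + [v_0,v_1],
  ∂[v_1,v_2,v_3] = [v_2,v_3] − [v_1,v_3] + [v_1,v_2].
As a 6×4 matrix over Z this has rank 3, with invariant factors (1,1,1).

Reading off H_k = ker ∂_k / im ∂_{k+1}:

  H_0: rank C_0 − rank ∂_1 = 4 − 3 = 1, and the invariant factors of ∂_1 are all 1, so H_0 = Z.
  H_1: rank ker ∂_1 − rank ∂_2 = (6 − 3) − 3 = 0, and the invariant factors of ∂_2 are all 1, so H_1 = 0.
  H_2: rank ker ∂_2 − rank ∂_3 = (4 − 3) − 0 = 1, and there is no ∂_3, so H_2 = Z.

As a check, the Euler characteristic is 4 − 6 + 4 = 2, which agrees with 1 − 0 + 1 = 2.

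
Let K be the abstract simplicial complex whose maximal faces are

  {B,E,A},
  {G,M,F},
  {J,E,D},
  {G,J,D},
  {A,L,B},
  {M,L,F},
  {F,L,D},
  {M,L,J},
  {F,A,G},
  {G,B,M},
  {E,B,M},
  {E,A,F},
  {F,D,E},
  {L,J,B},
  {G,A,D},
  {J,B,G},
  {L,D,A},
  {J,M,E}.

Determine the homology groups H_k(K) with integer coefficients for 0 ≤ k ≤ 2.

H_0 = Z,  H_1 = Z ⊕ Z/2,  H_2 = 0.

Fix the vertex order A < B < D < E < F < G < J < L < M and write every simplex with vertices in increasing order. Then dim K = 2 and the simplices of K are:

  0-simplices (9): A, B, D, E, F, G, J, L, M
  1-simplices (27): AB, AD, AE, AF, AG, AL, BE, BG, BJ, BL, BM, DE, DF, DG, DJ, DL, EF, EJ, EM, FG, FL, FM, GJ, GM, JL, JM, LM
  2-simplices (18): ABE, ABL, ADG, ADL, AEF, AFG, BEM, BGJ, BGM, BJL, DEF, DEJ, DFL, DGJ, EJM, FGM, FLM, JLM

so the chain groups are C_0 ≅ Z^9, C_1 ≅ Z^27, C_2 ≅ Z^18.

Boundary ∂_1: C_1 → C_0 sends each edge [p,q] (with p < q) to q − p.
The 9×27 boundary matrix has rank 8 and Smith normal form diag(1,1,1,1,1,1,1,1).

∂_2: C_2 → C_1 acts by ∂[p,q,r] = [q,r] − [p,r] + [p,q]. For instance
  ∂DFL = FL − DL + DF,
  ∂DGJ = GJ − DJ + DG.
The 27×18 boundary matrix has rank 18 and Smith normal form diag(1,1,1,1,1,1,1,1,1,1,1,1,1,1,1,1,1,2).

Reading off H_k = ker ∂_k / im ∂_{k+1}:

  H_0: rank C_0 − rank ∂_1 = 9 − 8 = 1, and the invariant factors of ∂_1 are all 1, so H_0 ≅ Z.
  H_1: rank ker ∂_1 − rank ∂_2 = (27 − 8) − 18 = 1, and ∂_2 has invariant factor 2 > 1, so H_1 ≅ Z ⊕ Z/2.
  H_2: rank ker ∂_2 − rank ∂_3 = (18 − 18) − 0 = 0, and there is no ∂_3, so H_2 ≅ 0.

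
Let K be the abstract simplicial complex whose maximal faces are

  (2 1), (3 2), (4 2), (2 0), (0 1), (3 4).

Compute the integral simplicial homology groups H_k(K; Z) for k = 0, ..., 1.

H_0 ≅ Z,  H_1 ≅ Z^2.

Fix the vertex order 0 < 1 < 2 < 3 < 4 and write every simplex with vertices in increasing order. Then dim K = 1 and the simplices of K are:

  0-simplices (5): [0], [1], [2], [3], [4]
  1-simplices (6): [0,1], [0,2], [1,2], [2,3], [2,4], [3,4]

so the chain groups are C_0 ≅ Z^5, C_1 ≅ Z^6.

Boundary ∂_1: C_1 → C_0 sends each edge [p,q] (with p < q) to q − p. For instance
  ∂[3,4] = [4] − [3].
This gives a 5×6 integer matrix of rank 4; reducing to Smith normal form yields diagonal entries (1,1,1,1).

From H_k ≅ ker(∂_k) / im(∂_{k+1}) we obtain:

  H_0: rank C_0 − rank ∂_1 = 5 − 4 = 1, and the invariant factors of ∂_1 are all 1, so H_0 = Z.
  H_1: rank ker ∂_1 − rank ∂_2 = (6 − 4) − 0 = 2, and there is no ∂_2, so H_1 = Z^2.

As a check, the Euler characteristic is 5 − 6 = -1, which agrees with 1 − 2 = -1.
(K is a triangulation of a wedge of 2 circles.)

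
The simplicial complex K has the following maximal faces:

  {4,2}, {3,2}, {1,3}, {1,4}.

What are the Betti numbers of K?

Fix the vertex order 1 < 2 < 3 < 4 and write every simplex with vertices in increasing order. Then dim K = 1 and the simplices of K are:

  0-simplices (4): [1], [2], [3], [4]
  1-simplices (4): [1,3], [1,4], [2,3], [2,4]

so the chain groups are C_0 ≅ Z^4, C_1 ≅ Z^4.

The boundary map ∂_1: C_1 → C_0 is given by ∂[p,q] = [q] − [p]. For instance
  ∂[1,4] = [4] − [1].
This gives a 4×4 integer matrix of rank 3; reducing to Smith normal form yields diagonal entries (1,1,1).

Computing H_k = (kernel of ∂_k) / (image of ∂_{k+1}):

  H_0: rank C_0 − rank ∂_1 = 4 − 3 = 1, and the invariant factors of ∂_1 are all 1, so H_0 = Z.
  H_1: rank ker ∂_1 − rank ∂_2 = (4 − 3) − 0 = 1, and there is no ∂_2, so H_1 = Z.

Hence the Betti numbers are b_0 = 1, b_1 = 1.

b_0 = 1, b_1 = 1.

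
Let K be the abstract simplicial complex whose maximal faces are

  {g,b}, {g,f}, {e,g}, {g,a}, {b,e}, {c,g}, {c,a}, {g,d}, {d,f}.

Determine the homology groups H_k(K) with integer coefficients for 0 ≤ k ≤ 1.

Take the total order a < b < c < d < e < f < g on the vertex set. Then K (dimension 1) consists of the simplices:

  0-simplices (7): a, b, c, d, e, f, g
  1-simplices (9): ac, ag, be, bg, cg, df, dg, eg, fg

giving chain groups C_0 ≅ Z^7, C_1 ≅ Z^9.

The boundary map ∂_1: C_1 → C_0 sends each edge [p,q] (with p < q) to q − p. For instance
  ∂eg = g − e.
The resulting 7×9 matrix has rank 6, and its Smith normal form has invariant factors (1,1,1,1,1,1).

From H_k ≅ ker(∂_k) / im(∂_{k+1}) we obtain:

  H_0: rank C_0 − rank ∂_1 = 7 − 6 = 1, and the invariant factors of ∂_1 are all 1, so H_0 ≅ Z.
  H_1: rank ker ∂_1 − rank ∂_2 = (9 − 6) − 0 = 3, and there is no ∂_2, so H_1 ≅ Z^3.

H_0 ≅ Z,  H_1 ≅ Z^3.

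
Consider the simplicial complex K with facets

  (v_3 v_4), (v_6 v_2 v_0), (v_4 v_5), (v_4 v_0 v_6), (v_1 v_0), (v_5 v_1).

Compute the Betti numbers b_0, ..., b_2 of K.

Take the total order v_0 < v_1 < v_2 < v_3 < v_4 < v_5 < v_6 on the vertex set. Then K (dimension 2) consists of the simplices:

  0-simplices (7): [v_0], [v_1], [v_2], [v_3], [v_4], [v_5], [v_6]
  1-simplices (9): [v_0,v_1], [v_0,v_2], [v_0,v_4], [v_0,v_6], [v_1,v_5], [v_2,v_6], [v_3,v_4], [v_4,v_5], [v_4,v_6]
  2-simplices (2): [v_0,v_2,v_6], [v_0,v_4,v_6]

Hence C_0 ≅ Z^7, C_1 ≅ Z^9, C_2 ≅ Z^2.

∂_1: C_1 → C_0 is given by ∂[p,q] = [q] − [p]. For instance
  ∂[v_0,v_4] = [v_4] − [v_0].
As a 7×9 matrix over Z this has rank 6, with invariant factors (1,1,1,1,1,1).

∂_2: C_2 → C_1 sends each 2-simplex [p,q,r] to [q,r] − [p,r] + [p,q]. For instance
  ∂[v_0,v_4,v_6] = [v_4,v_6] − [v_0,v_6] + [v_0,v_4],
  ∂[v_0,v_2,v_6] = [v_2,v_6] − [v_0,v_6] + [v_0,v_2].
The 9×2 boundary matrix has rank 2 and Smith normal form diag(1,1).

Computing H_k = (kernel of ∂_k) / (image of ∂_{k+1}):

  H_0: rank C_0 − rank ∂_1 = 7 − 6 = 1, and the invariant factors of ∂_1 are all 1, so H_0 ≅ Z.
  H_1: rank ker ∂_1 − rank ∂_2 = (9 − 6) − 2 = 1, and the invariant factors of ∂_2 are all 1, so H_1 ≅ Z.
  H_2: rank ker ∂_2 − rank ∂_3 = (2 − 2) − 0 = 0, and there is no ∂_3, so H_2 ≅ 0.

As a check, the Euler characteristic is 7 − 9 + 2 = 0, which agrees with 1 − 1 + 0 = 0.

Hence the Betti numbers are b_0 = 1, b_1 = 1, b_2 = 0.

b_0 = 1, b_1 = 1, b_2 = 0.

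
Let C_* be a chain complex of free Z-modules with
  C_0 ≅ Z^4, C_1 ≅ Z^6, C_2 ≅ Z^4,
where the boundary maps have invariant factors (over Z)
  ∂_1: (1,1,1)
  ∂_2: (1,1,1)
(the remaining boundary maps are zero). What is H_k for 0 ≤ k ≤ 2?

H_0 = Z,  H_1 = 0,  H_2 = Z.

H_0: b_0 = 4 − 0 − 3 = 1; torsion from ∂_1 factors > 1: none. So H_0 = Z.
H_1: b_1 = 6 − 3 − 3 = 0; torsion from ∂_2 factors > 1: none. So H_1 = 0.
H_2: b_2 = 4 − 3 − 0 = 1; torsion from ∂_3 factors > 1: none. So H_2 = Z.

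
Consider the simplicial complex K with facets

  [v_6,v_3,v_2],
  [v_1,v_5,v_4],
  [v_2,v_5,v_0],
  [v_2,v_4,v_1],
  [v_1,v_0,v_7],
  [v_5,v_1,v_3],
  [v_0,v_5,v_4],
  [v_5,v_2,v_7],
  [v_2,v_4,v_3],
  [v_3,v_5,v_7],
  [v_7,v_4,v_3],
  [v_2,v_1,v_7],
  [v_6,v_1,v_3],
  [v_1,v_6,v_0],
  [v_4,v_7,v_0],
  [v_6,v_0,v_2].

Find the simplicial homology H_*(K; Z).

We work with the vertex ordering v_0 < v_1 < v_2 < v_3 < v_4 < v_5 < v_6 < v_7. The simplices of K, each written with vertices in increasing order, are:

  0-simplices (8): [v_0], [v_1], [v_2], [v_3], [v_4], [v_5], [v_6], [v_7]
  1-simplices (24): (24 of them)
  2-simplices (16): (16 of them)

so the chain groups are C_0 ≅ Z^8, C_1 ≅ Z^24, C_2 ≅ Z^16.

Boundary ∂_1: C_1 → C_0 is given by ∂[p,q] = [q] − [p]. For instance
  ∂[v_0,v_1] = [v_1] − [v_0].
The resulting 8×24 matrix has rank 7, and its Smith normal form has invariant factors (1,1,1,1,1,1,1).

∂_2: C_2 → C_1 acts by ∂[p,q,r] = [q,r] − [p,r] + [p,q]. For instance
  ∂[v_2,v_5,v_7] = [v_5,v_7] − [v_2,v_7] + [v_2,v_5],
  ∂[v_1,v_2,v_4] = [v_2,v_4] − [v_1,v_4] + [v_1,v_2].
As a 24×16 matrix over Z this has rank 15, with invariant factors (1,1,1,1,1,1,1,1,1,1,1,1,1,1,1).

From H_k ≅ ker(∂_k) / im(∂_{k+1}) we obtain:

  H_0: rank C_0 − rank ∂_1 = 8 − 7 = 1, and the invariant factors of ∂_1 are all 1, so H_0 = Z.
  H_1: rank ker ∂_1 − rank ∂_2 = (24 − 7) − 15 = 2, and the invariant factors of ∂_2 are all 1, so H_1 = Z^2.
  H_2: rank ker ∂_2 − rank ∂_3 = (16 − 15) − 0 = 1, and there is no ∂_3, so H_2 = Z.

As a check, the Euler characteristic is 8 − 24 + 16 = 0, which agrees with 1 − 2 + 1 = 0.

H_0 ≅ Z,  H_1 ≅ Z^2,  H_2 ≅ Z.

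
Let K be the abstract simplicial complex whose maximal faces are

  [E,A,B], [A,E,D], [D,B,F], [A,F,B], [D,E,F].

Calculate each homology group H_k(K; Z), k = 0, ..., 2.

H_0 = Z,  H_1 = Z,  H_2 = 0.

Order the vertices as A < B < D < E < F. Listing each simplex with vertices in this order, K has dimension 2 with simplices:

  0-simplices (5): A, B, D, E, F
  1-simplices (10): AB, AD, AE, AF, BD, BE, BF, DE, DF, EF
  2-simplices (5): ABE, ABF, ADE, BDF, DEF

giving chain groups C_0 ≅ Z^5, C_1 ≅ Z^10, C_2 ≅ Z^5.

Boundary ∂_1: C_1 → C_0 sends each edge [p,q] (with p < q) to q − p. For instance
  ∂EF = F − E.
As a 5×10 matrix over Z this has rank 4, with invariant factors (1,1,1,1).

The boundary map ∂_2: C_2 → C_1 maps a triangle to the signed sum of its edges. For instance
  ∂DEF = EF − DF + DE,
  ∂ADE = DE − AE + AD.
The 10×5 boundary matrix has rank 5 and Smith normal form diag(1,1,1,1,1).

From H_k ≅ ker(∂_k) / im(∂_{k+1}) we obtain:

  H_0: rank C_0 − rank ∂_1 = 5 − 4 = 1, and the invariant factors of ∂_1 are all 1, so H_0 = Z.
  H_1: rank ker ∂_1 − rank ∂_2 = (10 − 4) − 5 = 1, and the invariant factors of ∂_2 are all 1, so H_1 = Z.
  H_2: rank ker ∂_2 − rank ∂_3 = (5 − 5) − 0 = 0, and there is no ∂_3, so H_2 = 0.

(K is a triangulation of the Möbius band.)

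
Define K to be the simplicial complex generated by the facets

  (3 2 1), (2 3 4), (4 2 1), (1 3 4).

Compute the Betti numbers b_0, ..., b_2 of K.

We work with the vertex ordering 1 < 2 < 3 < 4. The simplices of K, each written with vertices in increasing order, are:

  0-simplices (4): [1], [2], [3], [4]
  1-simplices (6): [1,2], [1,3], [1,4], [2,3], [2,4], [3,4]
  2-simplices (4): [1,2,3], [1,2,4], [1,3,4], [2,3,4]

so the chain groups are C_0 ≅ Z^4, C_1 ≅ Z^6, C_2 ≅ Z^4.

The boundary map ∂_1: C_1 → C_0 maps an edge to its endpoints' difference, ∂[p,q] = q − p.
The resulting 4×6 matrix has rank 3, and its Smith normal form has invariant factors (1,1,1).

Boundary ∂_2: C_2 → C_1 acts by ∂[p,q,r] = [q,r] − [p,r] + [p,q]. For instance
  ∂[1,3,4] = [3,4] − [1,4] + [1,3],
  ∂[1,2,3] = [2,3] − [1,3] + [1,2].
This gives a 6×4 integer matrix of rank 3; reducing to Smith normal form yields diagonal entries (1,1,1).

Computing H_k = (kernel of ∂_k) / (image of ∂_{k+1}):

  H_0: rank C_0 − rank ∂_1 = 4 − 3 = 1, and the invariant factors of ∂_1 are all 1, so H_0 = Z.
  H_1: rank ker ∂_1 − rank ∂_2 = (6 − 3) − 3 = 0, and the invariant factors of ∂_2 are all 1, so H_1 = 0.
  H_2: rank ker ∂_2 − rank ∂_3 = (4 − 3) − 0 = 1, and there is no ∂_3, so H_2 = Z.

(K is a triangulation of the 2-sphere S^2.)

Hence the Betti numbers are b_0 = 1, b_1 = 0, b_2 = 1.

b_0 = 1, b_1 = 0, b_2 = 1.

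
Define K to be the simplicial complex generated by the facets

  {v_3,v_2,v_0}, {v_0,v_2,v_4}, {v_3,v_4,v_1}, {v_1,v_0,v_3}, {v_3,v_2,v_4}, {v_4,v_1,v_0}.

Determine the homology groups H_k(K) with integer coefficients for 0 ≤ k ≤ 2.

We work with the vertex ordering v_0 < v_1 < v_2 < v_3 < v_4. The simplices of K, each written with vertices in increasing order, are:

  0-simplices (5): [v_0], [v_1], [v_2], [v_3], [v_4]
  1-simplices (9): [v_0,v_1], [v_0,v_2], [v_0,v_3], [v_0,v_4], [v_1,v_3], [v_1,v_4], [v_2,v_3], [v_2,v_4], [v_3,v_4]
  2-simplices (6): [v_0,v_1,v_3], [v_0,v_1,v_4], [v_0,v_2,v_3], [v_0,v_2,v_4], [v_1,v_3,v_4], [v_2,v_3,v_4]

giving chain groups C_0 ≅ Z^5, C_1 ≅ Z^9, C_2 ≅ Z^6.

The boundary map ∂_1: C_1 → C_0 sends each edge [p,q] (with p < q) to q − p.
The resulting 5×9 matrix has rank 4, and its Smith normal form has invariant factors (1,1,1,1).

The boundary map ∂_2: C_2 → C_1 acts by ∂[p,q,r] = [q,r] − [p,r] + [p,q]. For instance
  ∂[v_0,v_1,v_4] = [v_1,v_4] − [v_0,v_4] + [v_0,v_1],
  ∂[v_0,v_2,v_3] = [v_2,v_3] − [v_0,v_3] + [v_0,v_2].
The 9×6 boundary matrix has rank 5 and Smith normal form diag(1,1,1,1,1).

From H_k ≅ ker(∂_k) / im(∂_{k+1}) we obtain:

  H_0: rank C_0 − rank ∂_1 = 5 − 4 = 1, and the invariant factors of ∂_1 are all 1, so H_0 ≅ Z.
  H_1: rank ker ∂_1 − rank ∂_2 = (9 − 4) − 5 = 0, and the invariant factors of ∂_2 are all 1, so H_1 ≅ 0.
  H_2: rank ker ∂_2 − rank ∂_3 = (6 − 5) − 0 = 1, and there is no ∂_3, so H_2 ≅ Z.

As a check, the Euler characteristic is 5 − 9 + 6 = 2, which agrees with 1 − 0 + 1 = 2.
(K is a triangulation of the 2-sphere S^2.)

H_0 ≅ Z,  H_1 = 0,  H_2 ≅ Z.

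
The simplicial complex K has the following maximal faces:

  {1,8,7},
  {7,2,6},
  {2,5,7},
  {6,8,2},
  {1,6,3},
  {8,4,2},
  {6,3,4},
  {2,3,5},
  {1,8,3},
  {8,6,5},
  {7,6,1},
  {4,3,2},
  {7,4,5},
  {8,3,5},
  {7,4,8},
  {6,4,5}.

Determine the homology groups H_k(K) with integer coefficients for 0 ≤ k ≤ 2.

Fix the vertex order 1 < 2 < 3 < 4 < 5 < 6 < 7 < 8 and write every simplex with vertices in increasing order. Then dim K = 2 and the simplices of K are:

  0-simplices (8): [1], [2], [3], [4], [5], [6], [7], [8]
  1-simplices (24): (24 of them)
  2-simplices (16): [1,3,6], [1,3,8], [1,6,7], [1,7,8], [2,3,4], [2,3,5], [2,4,8], [2,5,7], [2,6,7], [2,6,8], [3,4,6], [3,5,8], [4,5,6], [4,5,7], [4,7,8], [5,6,8]

so the chain groups are C_0 ≅ Z^8, C_1 ≅ Z^24, C_2 ≅ Z^16.

Boundary ∂_1: C_1 → C_0 is given by ∂[p,q] = [q] − [p].
As a 8×24 matrix over Z this has rank 7, with invariant factors (1,1,1,1,1,1,1).

Boundary ∂_2: C_2 → C_1 maps a triangle to the signed sum of its edges. For instance
  ∂[2,3,5] = [3,5] − [2,5] + [2,3],
  ∂[1,3,8] = [3,8] − [1,8] + [1,3].
The 24×16 boundary matrix has rank 15 and Smith normal form diag(1,1,1,1,1,1,1,1,1,1,1,1,1,1,1).

Now H_k = ker ∂_k / im ∂_{k+1}, so:

  H_0: rank C_0 − rank ∂_1 = 8 − 7 = 1, and the invariant factors of ∂_1 are all 1, so H_0 = Z.
  H_1: rank ker ∂_1 − rank ∂_2 = (24 − 7) − 15 = 2, and the invariant factors of ∂_2 are all 1, so H_1 = Z^2.
  H_2: rank ker ∂_2 − rank ∂_3 = (16 − 15) − 0 = 1, and there is no ∂_3, so H_2 = Z.

H_0 ≅ Z,  H_1 ≅ Z^2,  H_2 ≅ Z.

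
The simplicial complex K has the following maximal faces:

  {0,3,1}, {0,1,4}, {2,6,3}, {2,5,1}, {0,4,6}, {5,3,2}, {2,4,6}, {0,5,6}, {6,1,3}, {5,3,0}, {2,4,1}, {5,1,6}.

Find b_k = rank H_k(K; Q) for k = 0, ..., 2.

b_0 = 1, b_1 = 0, b_2 = 0.

Order the vertices as 0 < 1 < 2 < 3 < 4 < 5 < 6. Listing each simplex with vertices in this order, K has dimension 2 with simplices:

  0-simplices (7): [0], [1], [2], [3], [4], [5], [6]
  1-simplices (18): [0,1], [0,3], [0,4], [0,5], [0,6], [1,2], [1,3], [1,4], [1,5], [1,6], [2,3], [2,4], [2,5], [2,6], [3,5], [3,6], [4,6], [5,6]
  2-simplices (12): [0,1,3], [0,1,4], [0,3,5], [0,4,6], [0,5,6], [1,2,4], [1,2,5], [1,3,6], [1,5,6], [2,3,5], [2,3,6], [2,4,6]

so the chain groups are C_0 ≅ Z^7, C_1 ≅ Z^18, C_2 ≅ Z^12.

The boundary map ∂_1: C_1 → C_0 maps an edge to its endpoints' difference, ∂[p,q] = q − p. For instance
  ∂[1,5] = [5] − [1].
As a 7×18 matrix over Z this has rank 6, with invariant factors (1,1,1,1,1,1).

The boundary map ∂_2: C_2 → C_1 maps a triangle to the signed sum of its edges. For instance
  ∂[0,1,4] = [1,4] − [0,4] + [0,1],
  ∂[1,2,5] = [2,5] − [1,5] + [1,2].
The 18×12 boundary matrix has rank 12 and Smith normal form diag(1,1,1,1,1,1,1,1,1,1,1,2).

Computing H_k = (kernel of ∂_k) / (image of ∂_{k+1}):

  H_0: rank C_0 − rank ∂_1 = 7 − 6 = 1, and the invariant factors of ∂_1 are all 1, so H_0 = Z.
  H_1: rank ker ∂_1 − rank ∂_2 = (18 − 6) − 12 = 0, and ∂_2 has invariant factor 2 > 1, so H_1 = Z/2Z.
  H_2: rank ker ∂_2 − rank ∂_3 = (12 − 12) − 0 = 0, and there is no ∂_3, so H_2 = 0.

Hence the Betti numbers are b_0 = 1, b_1 = 0, b_2 = 0.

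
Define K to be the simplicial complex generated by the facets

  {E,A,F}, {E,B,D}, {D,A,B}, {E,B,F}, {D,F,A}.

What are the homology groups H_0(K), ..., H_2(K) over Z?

H_0 ≅ Z,  H_1 ≅ Z,  H_2 = 0.

We work with the vertex ordering A < B < D < E < F. The simplices of K, each written with vertices in increasing order, are:

  0-simplices (5): A, B, D, E, F
  1-simplices (10): AB, AD, AE, AF, BD, BE, BF, DE, DF, EF
  2-simplices (5): ABD, ADF, AEF, BDE, BEF

so the chain groups are C_0 ≅ Z^5, C_1 ≅ Z^10, C_2 ≅ Z^5.

∂_1: C_1 → C_0 maps an edge to its endpoints' difference, ∂[p,q] = q − p. For instance
  ∂BE = E − B.
The resulting 5×10 matrix has rank 4, and its Smith normal form has invariant factors (1,1,1,1).

The boundary map ∂_2: C_2 → C_1 acts by ∂[p,q,r] = [q,r] − [p,r] + [p,q]. For instance
  ∂BDE = DE − BE + BD,
  ∂AEF = EF − AF + AE.
This gives a 10×5 integer matrix of rank 5; reducing to Smith normal form yields diagonal entries (1,1,1,1,1).

From H_k ≅ ker(∂_k) / im(∂_{k+1}) we obtain:

  H_0: rank C_0 − rank ∂_1 = 5 − 4 = 1, and the invariant factors of ∂_1 are all 1, so H_0 ≅ Z.
  H_1: rank ker ∂_1 − rank ∂_2 = (10 − 4) − 5 = 1, and the invariant factors of ∂_2 are all 1, so H_1 ≅ Z.
  H_2: rank ker ∂_2 − rank ∂_3 = (5 − 5) − 0 = 0, and there is no ∂_3, so H_2 ≅ 0.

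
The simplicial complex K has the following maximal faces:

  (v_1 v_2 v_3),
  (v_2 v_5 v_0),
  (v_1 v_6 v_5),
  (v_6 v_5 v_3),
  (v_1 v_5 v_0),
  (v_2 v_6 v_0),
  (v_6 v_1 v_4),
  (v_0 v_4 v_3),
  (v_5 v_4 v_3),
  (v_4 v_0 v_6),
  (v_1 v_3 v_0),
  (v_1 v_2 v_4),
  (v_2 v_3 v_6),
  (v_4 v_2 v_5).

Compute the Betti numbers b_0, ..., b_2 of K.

b_0 = 1, b_1 = 2, b_2 = 1.

K has 7 vertices, 21 edges, 14 triangles.
rank ∂_0 = 0, rank ∂_1 = 6 ⇒ b_0 = 7 − 0 − 6 = 1; all invariant factors of ∂_1 are 1 so no torsion. So H_0 ≅ Z.
rank ∂_1 = 6, rank ∂_2 = 13 ⇒ b_1 = 21 − 6 − 13 = 2; all invariant factors of ∂_2 are 1 so no torsion. So H_1 ≅ Z^2.
rank ∂_2 = 13, rank ∂_3 = 0 ⇒ b_2 = 14 − 13 − 0 = 1. So H_2 ≅ Z.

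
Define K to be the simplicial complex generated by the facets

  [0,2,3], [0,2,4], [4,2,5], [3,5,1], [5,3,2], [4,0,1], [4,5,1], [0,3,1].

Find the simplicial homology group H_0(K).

H_0 = Z.

We work with the vertex ordering 0 < 1 < 2 < 3 < 4 < 5. The simplices of K, each written with vertices in increasing order, are:

  0-simplices (6): [0], [1], [2], [3], [4], [5]
  1-simplices (12): [0,1], [0,2], [0,3], [0,4], [1,3], [1,4], [1,5], [2,3], [2,4], [2,5], [3,5], [4,5]
  2-simplices (8): [0,1,3], [0,1,4], [0,2,3], [0,2,4], [1,3,5], [1,4,5], [2,3,5], [2,4,5]

giving chain groups C_0 ≅ Z^6, C_1 ≅ Z^12, C_2 ≅ Z^8.

Boundary ∂_1: C_1 → C_0 sends each edge [p,q] (with p < q) to q − p. For instance
  ∂[2,4] = [4] − [2].
This gives a 6×12 integer matrix of rank 5; reducing to Smith normal form yields diagonal entries (1,1,1,1,1).

The boundary map ∂_2: C_2 → C_1 maps a triangle to the signed sum of its edges. For instance
  ∂[2,3,5] = [3,5] − [2,5] + [2,3],
  ∂[0,2,3] = [2,3] − [0,3] + [0,2].
The 12×8 boundary matrix has rank 7 and Smith normal form diag(1,1,1,1,1,1,1).

Now H_k = ker ∂_k / im ∂_{k+1}, so:

  H_0: rank C_0 − rank ∂_1 = 6 − 5 = 1, and the invariant factors of ∂_1 are all 1, so H_0 ≅ Z.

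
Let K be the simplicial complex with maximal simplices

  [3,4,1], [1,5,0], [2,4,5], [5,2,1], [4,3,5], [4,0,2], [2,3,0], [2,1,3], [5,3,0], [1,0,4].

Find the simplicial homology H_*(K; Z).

Order the vertices as 0 < 1 < 2 < 3 < 4 < 5. Listing each simplex with vertices in this order, K has dimension 2 with simplices:

  0-simplices (6): [0], [1], [2], [3], [4], [5]
  1-simplices (15): [0,1], [0,2], [0,3], [0,4], [0,5], [1,2], [1,3], [1,4], [1,5], [2,3], [2,4], [2,5], [3,4], [3,5], [4,5]
  2-simplices (10): [0,1,4], [0,1,5], [0,2,3], [0,2,4], [0,3,5], [1,2,3], [1,2,5], [1,3,4], [2,4,5], [3,4,5]

Hence C_0 ≅ Z^6, C_1 ≅ Z^15, C_2 ≅ Z^10.

∂_1: C_1 → C_0 is given by ∂[p,q] = [q] − [p]. For instance
  ∂[1,3] = [3] − [1].
The 6×15 boundary matrix has rank 5 and Smith normal form diag(1,1,1,1,1).

The boundary map ∂_2: C_2 → C_1 sends each 2-simplex [p,q,r] to [q,r] − [p,r] + [p,q]. For instance
  ∂[2,4,5] = [4,5] − [2,5] + [2,4],
  ∂[0,3,5] = [3,5] − [0,5] + [0,3].
The resulting 15×10 matrix has rank 10, and its Smith normal form has invariant factors (1,1,1,1,1,1,1,1,1,2).

Computing H_k = (kernel of ∂_k) / (image of ∂_{k+1}):

  H_0: rank C_0 − rank ∂_1 = 6 − 5 = 1, and the invariant factors of ∂_1 are all 1, so H_0 = Z.
  H_1: rank ker ∂_1 − rank ∂_2 = (15 − 5) − 10 = 0, and ∂_2 has invariant factor 2 > 1, so H_1 = Z/2.
  H_2: rank ker ∂_2 − rank ∂_3 = (10 − 10) − 0 = 0, and there is no ∂_3, so H_2 = 0.

As a check, the Euler characteristic is 6 − 15 + 10 = 1, which agrees with 1 − 0 + 0 = 1.

H_0 = Z,  H_1 = Z/2,  H_2 = 0.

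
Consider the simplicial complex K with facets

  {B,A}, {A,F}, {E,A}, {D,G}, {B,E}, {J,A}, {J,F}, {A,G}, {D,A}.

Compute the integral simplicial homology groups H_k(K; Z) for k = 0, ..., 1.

We work with the vertex ordering A < B < D < E < F < G < J. The simplices of K, each written with vertices in increasing order, are:

  0-simplices (7): A, B, D, E, F, G, J
  1-simplices (9): AB, AD, AE, AF, AG, AJ, BE, DG, FJ

giving chain groups C_0 ≅ Z^7, C_1 ≅ Z^9.

The boundary map ∂_1: C_1 → C_0 is given by ∂[p,q] = [q] − [p].
This gives a 7×9 integer matrix of rank 6; reducing to Smith normal form yields diagonal entries (1,1,1,1,1,1).

Computing H_k = (kernel of ∂_k) / (image of ∂_{k+1}):

  H_0: rank C_0 − rank ∂_1 = 7 − 6 = 1, and the invariant factors of ∂_1 are all 1, so H_0 = Z.
  H_1: rank ker ∂_1 − rank ∂_2 = (9 − 6) − 0 = 3, and there is no ∂_2, so H_1 = Z^3.

H_0 = Z,  H_1 = Z^3.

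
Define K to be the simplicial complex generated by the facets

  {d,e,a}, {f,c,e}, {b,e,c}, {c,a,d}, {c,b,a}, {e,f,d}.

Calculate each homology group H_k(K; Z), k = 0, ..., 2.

K has 6 vertices, 12 edges, 6 triangles.
rank ∂_0 = 0, rank ∂_1 = 5 ⇒ b_0 = 6 − 0 − 5 = 1; all invariant factors of ∂_1 are 1 so no torsion. So H_0 ≅ Z.
rank ∂_1 = 5, rank ∂_2 = 6 ⇒ b_1 = 12 − 5 − 6 = 1; all invariant factors of ∂_2 are 1 so no torsion. So H_1 ≅ Z.
rank ∂_2 = 6, rank ∂_3 = 0 ⇒ b_2 = 6 − 6 − 0 = 0. So H_2 ≅ 0.

H_0 ≅ Z,  H_1 ≅ Z,  H_2 = 0.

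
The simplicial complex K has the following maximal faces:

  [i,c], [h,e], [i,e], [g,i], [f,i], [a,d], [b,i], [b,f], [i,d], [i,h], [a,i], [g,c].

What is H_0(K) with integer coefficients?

Fix the vertex order a < b < c < d < e < f < g < h < i and write every simplex with vertices in increasing order. Then dim K = 1 and the simplices of K are:

  0-simplices (9): a, b, c, d, e, f, g, h, i
  1-simplices (12): ad, ai, bf, bi, cg, ci, di, eh, ei, fi, gi, hi

giving chain groups C_0 ≅ Z^9, C_1 ≅ Z^12.

The boundary map ∂_1: C_1 → C_0 is given by ∂[p,q] = [q] − [p]. For instance
  ∂bi = i − b.
As a 9×12 matrix over Z this has rank 8, with invariant factors (1,1,1,1,1,1,1,1).

Reading off H_k = ker ∂_k / im ∂_{k+1}:

  H_0: rank C_0 − rank ∂_1 = 9 − 8 = 1, and the invariant factors of ∂_1 are all 1, so H_0 ≅ Z.

H_0 = Z.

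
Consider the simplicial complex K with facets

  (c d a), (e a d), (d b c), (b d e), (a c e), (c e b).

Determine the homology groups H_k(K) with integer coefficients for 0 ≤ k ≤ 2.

We work with the vertex ordering a < b < c < d < e. The simplices of K, each written with vertices in increasing order, are:

  0-simplices (5): a, b, c, d, e
  1-simplices (9): ac, ad, ae, bc, bd, be, cd, ce, de
  2-simplices (6): acd, ace, ade, bcd, bce, bde

Hence C_0 ≅ Z^5, C_1 ≅ Z^9, C_2 ≅ Z^6.

The boundary map ∂_1: C_1 → C_0 is given by ∂[p,q] = [q] − [p]. For instance
  ∂bd = d − b.
The resulting 5×9 matrix has rank 4, and its Smith normal form has invariant factors (1,1,1,1).

Boundary ∂_2: C_2 → C_1 sends each 2-simplex [p,q,r] to [q,r] − [p,r] + [p,q]. For instance
  ∂bcd = cd − bd + bc,
  ∂bde = de − be + bd.
This gives a 9×6 integer matrix of rank 5; reducing to Smith normal form yields diagonal entries (1,1,1,1,1).

Now H_k = ker ∂_k / im ∂_{k+1}, so:

  H_0: rank C_0 − rank ∂_1 = 5 − 4 = 1, and the invariant factors of ∂_1 are all 1, so H_0 = Z.
  H_1: rank ker ∂_1 − rank ∂_2 = (9 − 4) − 5 = 0, and the invariant factors of ∂_2 are all 1, so H_1 = 0.
  H_2: rank ker ∂_2 − rank ∂_3 = (6 − 5) − 0 = 1, and there is no ∂_3, so H_2 = Z.

As a check, the Euler characteristic is 5 − 9 + 6 = 2, which agrees with 1 − 0 + 1 = 2.
(K is a triangulation of the 2-sphere S^2.)

H_0 = Z,  H_1 = 0,  H_2 = Z.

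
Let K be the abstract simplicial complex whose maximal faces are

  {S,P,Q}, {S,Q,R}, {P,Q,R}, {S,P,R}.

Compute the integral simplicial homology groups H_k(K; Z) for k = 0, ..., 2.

Order the vertices as P < Q < R < S. Listing each simplex with vertices in this order, K has dimension 2 with simplices:

  0-simplices (4): P, Q, R, S
  1-simplices (6): PQ, PR, PS, QR, QS, RS
  2-simplices (4): PQR, PQS, PRS, QRS

Hence C_0 ≅ Z^4, C_1 ≅ Z^6, C_2 ≅ Z^4.

The boundary map ∂_1: C_1 → C_0 maps an edge to its endpoints' difference, ∂[p,q] = q − p. For instance
  ∂PQ = Q − P.
As a 4×6 matrix over Z this has rank 3, with invariant factors (1,1,1).

Boundary ∂_2: C_2 → C_1 sends each 2-simplex [p,q,r] to [q,r] − [p,r] + [p,q]. For instance
  ∂QRS = RS − QS + QR,
  ∂PQR = QR − PR + PQ.
This gives a 6×4 integer matrix of rank 3; reducing to Smith normal form yields diagonal entries (1,1,1).

Computing H_k = (kernel of ∂_k) / (image of ∂_{k+1}):

  H_0: rank C_0 − rank ∂_1 = 4 − 3 = 1, and the invariant factors of ∂_1 are all 1, so H_0 ≅ Z.
  H_1: rank ker ∂_1 − rank ∂_2 = (6 − 3) − 3 = 0, and the invariant factors of ∂_2 are all 1, so H_1 ≅ 0.
  H_2: rank ker ∂_2 − rank ∂_3 = (4 − 3) − 0 = 1, and there is no ∂_3, so H_2 ≅ Z.

(K is a triangulation of the 2-sphere S^2.)

H_0 = Z,  H_1 = 0,  H_2 = Z.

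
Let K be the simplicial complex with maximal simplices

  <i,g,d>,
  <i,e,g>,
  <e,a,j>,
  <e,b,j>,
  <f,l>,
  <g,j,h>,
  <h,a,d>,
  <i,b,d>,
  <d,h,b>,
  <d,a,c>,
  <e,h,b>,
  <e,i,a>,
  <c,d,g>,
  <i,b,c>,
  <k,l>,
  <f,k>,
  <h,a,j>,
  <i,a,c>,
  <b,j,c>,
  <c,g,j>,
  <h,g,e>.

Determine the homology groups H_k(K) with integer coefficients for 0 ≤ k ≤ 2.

H_0 ≅ Z^2,  H_1 ≅ Z^2 ⊕ Z/2Z,  H_2 = 0.

K has 12 vertices, 30 edges, 18 triangles.
rank ∂_0 = 0, rank ∂_1 = 10 ⇒ b_0 = 12 − 0 − 10 = 2; all invariant factors of ∂_1 are 1 so no torsion. So H_0 ≅ Z^2.
rank ∂_1 = 10, rank ∂_2 = 18 ⇒ b_1 = 30 − 10 − 18 = 2; ∂_2 has invariant factor(s) [2] giving torsion. So H_1 ≅ Z^2 ⊕ Z/2Z.
rank ∂_2 = 18, rank ∂_3 = 0 ⇒ b_2 = 18 − 18 − 0 = 0. So H_2 ≅ 0.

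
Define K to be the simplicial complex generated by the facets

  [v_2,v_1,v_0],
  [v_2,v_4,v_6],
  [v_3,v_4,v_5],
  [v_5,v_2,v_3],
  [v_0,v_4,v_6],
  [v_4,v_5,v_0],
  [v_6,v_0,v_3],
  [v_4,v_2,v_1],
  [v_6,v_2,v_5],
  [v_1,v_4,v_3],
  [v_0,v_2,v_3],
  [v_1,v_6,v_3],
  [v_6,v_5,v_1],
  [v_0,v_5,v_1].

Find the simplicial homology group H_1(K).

Fix the vertex order v_0 < v_1 < v_2 < v_3 < v_4 < v_5 < v_6 and write every simplex with vertices in increasing order. Then dim K = 2 and the simplices of K are:

  0-simplices (7): [v_0], [v_1], [v_2], [v_3], [v_4], [v_5], [v_6]
  1-simplices (21): (21 of them)
  2-simplices (14): (14 of them)

so the chain groups are C_0 ≅ Z^7, C_1 ≅ Z^21, C_2 ≅ Z^14.

∂_1: C_1 → C_0 is given by ∂[p,q] = [q] − [p].
This gives a 7×21 integer matrix of rank 6; reducing to Smith normal form yields diagonal entries (1,1,1,1,1,1).

Boundary ∂_2: C_2 → C_1 maps a triangle to the signed sum of its edges. For instance
  ∂[v_0,v_4,v_5] = [v_4,v_5] − [v_0,v_5] + [v_0,v_4],
  ∂[v_0,v_4,v_6] = [v_4,v_6] − [v_0,v_6] + [v_0,v_4].
The resulting 21×14 matrix has rank 13, and its Smith normal form has invariant factors (1,1,1,1,1,1,1,1,1,1,1,1,1).

Reading off H_k = ker ∂_k / im ∂_{k+1}:

  H_1: rank ker ∂_1 − rank ∂_2 = (21 − 6) − 13 = 2, and the invariant factors of ∂_2 are all 1, so H_1 = Z^2.

(K is a triangulation of the torus T^2.)

H_1 = Z^2.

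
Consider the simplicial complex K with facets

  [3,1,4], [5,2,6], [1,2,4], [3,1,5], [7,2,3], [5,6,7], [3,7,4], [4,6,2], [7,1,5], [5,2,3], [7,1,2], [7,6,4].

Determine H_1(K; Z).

H_1 = Z/2Z.

Take the total order 1 < 2 < 3 < 4 < 5 < 6 < 7 on the vertex set. Then K (dimension 2) consists of the simplices:

  0-simplices (7): [1], [2], [3], [4], [5], [6], [7]
  1-simplices (18): [1,2], [1,3], [1,4], [1,5], [1,7], [2,3], [2,4], [2,5], [2,6], [2,7], [3,4], [3,5], [3,7], [4,6], [4,7], [5,6], [5,7], [6,7]
  2-simplices (12): [1,2,4], [1,2,7], [1,3,4], [1,3,5], [1,5,7], [2,3,5], [2,3,7], [2,4,6], [2,5,6], [3,4,7], [4,6,7], [5,6,7]

so the chain groups are C_0 ≅ Z^7, C_1 ≅ Z^18, C_2 ≅ Z^12.

∂_1: C_1 → C_0 is given by ∂[p,q] = [q] − [p]. For instance
  ∂[2,3] = [3] − [2].
As a 7×18 matrix over Z this has rank 6, with invariant factors (1,1,1,1,1,1).

∂_2: C_2 → C_1 maps a triangle to the signed sum of its edges. For instance
  ∂[4,6,7] = [6,7] − [4,7] + [4,6],
  ∂[2,3,7] = [3,7] − [2,7] + [2,3].
The resulting 18×12 matrix has rank 12, and its Smith normal form has invariant factors (1,1,1,1,1,1,1,1,1,1,1,2).

Now H_k = ker ∂_k / im ∂_{k+1}, so:

  H_1: rank ker ∂_1 − rank ∂_2 = (18 − 6) − 12 = 0, and ∂_2 has invariant factor 2 > 1, so H_1 ≅ Z/2Z.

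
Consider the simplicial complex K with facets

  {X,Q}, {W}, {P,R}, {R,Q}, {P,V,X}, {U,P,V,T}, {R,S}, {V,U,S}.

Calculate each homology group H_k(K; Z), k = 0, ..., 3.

H_0 = Z^2,  H_1 = Z^2,  H_2 = 0,  H_3 = 0.

Take the total order P < Q < R < S < T < U < V < W < X on the vertex set. Then K (dimension 3) consists of the simplices:

  0-simplices (9): P, Q, R, S, T, U, V, W, X
  1-simplices (14): PR, PT, PU, PV, PX, QR, QX, RS, SU, SV, TU, TV, UV, VX
  2-simplices (6): PTU, PTV, PUV, PVX, SUV, TUV
  3-simplices (1): PTUV

giving chain groups C_0 ≅ Z^9, C_1 ≅ Z^14, C_2 ≅ Z^6, C_3 ≅ Z^1.

Boundary ∂_1: C_1 → C_0 maps an edge to its endpoints' difference, ∂[p,q] = q − p. For instance
  ∂RS = S − R.
The resulting 9×14 matrix has rank 7, and its Smith normal form has invariant factors (1,1,1,1,1,1,1).

∂_2: C_2 → C_1 acts by ∂[p,q,r] = [q,r] − [p,r] + [p,q]. For instance
  ∂TUV = UV − TV + TU,
  ∂PUV = UV − PV + PU.
The 14×6 boundary matrix has rank 5 and Smith normal form diag(1,1,1,1,1).

Boundary ∂_3: C_3 → C_2 sends each 3-simplex σ to the alternating sum Σ_i (−1)^i (σ with its i-th vertex removed). For instance
  ∂PTUV = TUV − PUV + PTV − PTU.
As a 6×1 matrix over Z this has rank 1, with invariant factors (1).

Now H_k = ker ∂_k / im ∂_{k+1}, so:

  H_0: rank C_0 − rank ∂_1 = 9 − 7 = 2, and the invariant factors of ∂_1 are all 1, so H_0 ≅ Z^2.
  H_1: rank ker ∂_1 − rank ∂_2 = (14 − 7) − 5 = 2, and the invariant factors of ∂_2 are all 1, so H_1 ≅ Z^2.
  H_2: rank ker ∂_2 − rank ∂_3 = (6 − 5) − 1 = 0, and the invariant factors of ∂_3 are all 1, so H_2 ≅ 0.
  H_3: rank ker ∂_3 − rank ∂_4 = (1 − 1) − 0 = 0, and there is no ∂_4, so H_3 ≅ 0.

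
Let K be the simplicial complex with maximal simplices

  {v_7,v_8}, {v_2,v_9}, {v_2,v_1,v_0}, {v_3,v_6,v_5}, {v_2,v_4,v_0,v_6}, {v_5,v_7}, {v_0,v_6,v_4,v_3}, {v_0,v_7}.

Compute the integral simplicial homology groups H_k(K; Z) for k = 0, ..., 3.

K has 10 vertices, 17 edges, 9 triangles, 2 3-simplices.
rank ∂_0 = 0, rank ∂_1 = 9 ⇒ b_0 = 10 − 0 − 9 = 1; all invariant factors of ∂_1 are 1 so no torsion. So H_0 = Z.
rank ∂_1 = 9, rank ∂_2 = 7 ⇒ b_1 = 17 − 9 − 7 = 1; all invariant factors of ∂_2 are 1 so no torsion. So H_1 = Z.
rank ∂_2 = 7, rank ∂_3 = 2 ⇒ b_2 = 9 − 7 − 2 = 0; all invariant factors of ∂_3 are 1 so no torsion. So H_2 = 0.
rank ∂_3 = 2, rank ∂_4 = 0 ⇒ b_3 = 2 − 2 − 0 = 0. So H_3 = 0.

H_0 ≅ Z,  H_1 ≅ Z,  H_2 = 0,  H_3 = 0.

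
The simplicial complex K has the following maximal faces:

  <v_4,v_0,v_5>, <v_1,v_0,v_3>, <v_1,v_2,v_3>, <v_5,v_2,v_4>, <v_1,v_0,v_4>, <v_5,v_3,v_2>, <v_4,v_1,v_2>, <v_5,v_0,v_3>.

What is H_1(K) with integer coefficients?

Order the vertices as v_0 < v_1 < v_2 < v_3 < v_4 < v_5. Listing each simplex with vertices in this order, K has dimension 2 with simplices:

  0-simplices (6): [v_0], [v_1], [v_2], [v_3], [v_4], [v_5]
  1-simplices (12): [v_0,v_1], [v_0,v_3], [v_0,v_4], [v_0,v_5], [v_1,v_2], [v_1,v_3], [v_1,v_4], [v_2,v_3], [v_2,v_4], [v_2,v_5], [v_3,v_5], [v_4,v_5]
  2-simplices (8): [v_0,v_1,v_3], [v_0,v_1,v_4], [v_0,v_3,v_5], [v_0,v_4,v_5], [v_1,v_2,v_3], [v_1,v_2,v_4], [v_2,v_3,v_5], [v_2,v_4,v_5]

giving chain groups C_0 ≅ Z^6, C_1 ≅ Z^12, C_2 ≅ Z^8.

The boundary map ∂_1: C_1 → C_0 sends each edge [p,q] (with p < q) to q − p.
As a 6×12 matrix over Z this has rank 5, with invariant factors (1,1,1,1,1).

The boundary map ∂_2: C_2 → C_1 sends each 2-simplex [p,q,r] to [q,r] − [p,r] + [p,q]. For instance
  ∂[v_1,v_2,v_3] = [v_2,v_3] − [v_1,v_3] + [v_1,v_2],
  ∂[v_1,v_2,v_4] = [v_2,v_4] − [v_1,v_4] + [v_1,v_2].
This gives a 12×8 integer matrix of rank 7; reducing to Smith normal form yields diagonal entries (1,1,1,1,1,1,1).

Now H_k = ker ∂_k / im ∂_{k+1}, so:

  H_1: rank ker ∂_1 − rank ∂_2 = (12 − 5) − 7 = 0, and the invariant factors of ∂_2 are all 1, so H_1 ≅ 0.

H_1 = 0.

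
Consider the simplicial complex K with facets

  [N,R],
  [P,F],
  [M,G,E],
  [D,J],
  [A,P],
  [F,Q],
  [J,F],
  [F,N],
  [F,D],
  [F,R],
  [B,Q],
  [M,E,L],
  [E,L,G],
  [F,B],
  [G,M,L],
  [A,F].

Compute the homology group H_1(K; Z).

Take the total order A < B < D < E < F < G < J < L < M < N < P < Q < R on the vertex set. Then K (dimension 2) consists of the simplices:

  0-simplices (13): A, B, D, E, F, G, J, L, M, N, P, Q, R
  1-simplices (18): AF, AP, BF, BQ, DF, DJ, EG, EL, EM, FJ, FN, FP, FQ, FR, GL, GM, LM, NR
  2-simplices (4): EGL, EGM, ELM, GLM

Hence C_0 ≅ Z^13, C_1 ≅ Z^18, C_2 ≅ Z^4.

∂_1: C_1 → C_0 maps an edge to its endpoints' difference, ∂[p,q] = q − p.
The 13×18 boundary matrix has rank 11 and Smith normal form diag(1,1,1,1,1,1,1,1,1,1,1).

The boundary map ∂_2: C_2 → C_1 maps a triangle to the signed sum of its edges. For instance
  ∂ELM = LM − EM + EL,
  ∂GLM = LM − GM + GL.
As a 18×4 matrix over Z this has rank 3, with invariant factors (1,1,1).

From H_k ≅ ker(∂_k) / im(∂_{k+1}) we obtain:

  H_1: rank ker ∂_1 − rank ∂_2 = (18 − 11) − 3 = 4, and the invariant factors of ∂_2 are all 1, so H_1 = Z^4.

H_1 = Z^4.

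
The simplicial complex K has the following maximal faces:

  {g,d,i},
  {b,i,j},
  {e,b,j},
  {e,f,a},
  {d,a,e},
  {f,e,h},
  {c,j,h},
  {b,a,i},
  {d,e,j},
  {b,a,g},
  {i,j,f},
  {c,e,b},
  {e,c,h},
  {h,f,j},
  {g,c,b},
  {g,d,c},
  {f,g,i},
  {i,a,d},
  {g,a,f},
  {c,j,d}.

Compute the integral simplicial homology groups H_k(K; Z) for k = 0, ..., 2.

H_0 = Z,  H_1 = Z ⊕ Z_2,  H_2 = 0.

Take the total order a < b < c < d < e < f < g < h < i < j on the vertex set. Then K (dimension 2) consists of the simplices:

  0-simplices (10): a, b, c, d, e, f, g, h, i, j
  1-simplices (30): ab, ad, ae, af, ag, ai, bc, be, bg, bi, bj, cd, ce, cg, ch, cj, de, dg, di, dj, ef, eh, ej, fg, fh, fi, fj, gi, hj, ij
  2-simplices (20): abg, abi, ade, adi, aef, afg, bce, bcg, bej, bij, cdg, cdj, ceh, chj, dej, dgi, efh, fgi, fhj, fij

giving chain groups C_0 ≅ Z^10, C_1 ≅ Z^30, C_2 ≅ Z^20.

∂_1: C_1 → C_0 maps an edge to its endpoints' difference, ∂[p,q] = q − p. For instance
  ∂fj = j − f.
The 10×30 boundary matrix has rank 9 and Smith normal form diag(1,1,1,1,1,1,1,1,1).

Boundary ∂_2: C_2 → C_1 maps a triangle to the signed sum of its edges. For instance
  ∂efh = fh − eh + ef,
  ∂abg = bg − ag + ab.
This gives a 30×20 integer matrix of rank 20; reducing to Smith normal form yields diagonal entries (1,1,1,1,1,1,1,1,1,1,1,1,1,1,1,1,1,1,1,2).

Reading off H_k = ker ∂_k / im ∂_{k+1}:

  H_0: rank C_0 − rank ∂_1 = 10 − 9 = 1, and the invariant factors of ∂_1 are all 1, so H_0 = Z.
  H_1: rank ker ∂_1 − rank ∂_2 = (30 − 9) − 20 = 1, and ∂_2 has invariant factor 2 > 1, so H_1 = Z ⊕ Z_2.
  H_2: rank ker ∂_2 − rank ∂_3 = (20 − 20) − 0 = 0, and there is no ∂_3, so H_2 = 0.

(K is a triangulation of the Klein bottle.)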